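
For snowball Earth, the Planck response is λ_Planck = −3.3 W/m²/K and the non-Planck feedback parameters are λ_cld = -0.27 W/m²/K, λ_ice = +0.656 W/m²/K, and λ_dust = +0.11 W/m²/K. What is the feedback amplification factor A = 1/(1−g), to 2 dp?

1.18

Convert to gains: g_cld = -0.27/3.3 = -0.08182; g_ice = 0.656/3.3 = 0.1988; g_dust = 0.11/3.3 = 0.03333.
Total gain g = 0.15031.
A = 1/(1 − 0.15031) = 1.18.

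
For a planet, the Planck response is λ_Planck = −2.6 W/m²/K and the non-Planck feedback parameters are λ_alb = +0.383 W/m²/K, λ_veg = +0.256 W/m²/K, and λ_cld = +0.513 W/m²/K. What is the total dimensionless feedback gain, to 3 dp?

0.443

Convert to gains: g_alb = 0.383/2.6 = 0.1473; g_veg = 0.256/2.6 = 0.09846; g_cld = 0.513/2.6 = 0.1973.
Total gain g = 0.44306.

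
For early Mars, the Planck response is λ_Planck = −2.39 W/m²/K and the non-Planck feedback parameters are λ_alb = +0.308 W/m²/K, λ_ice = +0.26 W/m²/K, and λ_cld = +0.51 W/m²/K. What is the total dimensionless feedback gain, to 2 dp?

Convert to gains: g_alb = 0.308/2.39 = 0.1289; g_ice = 0.26/2.39 = 0.1088; g_cld = 0.51/2.39 = 0.2134.
Total gain g = 0.4511.

0.45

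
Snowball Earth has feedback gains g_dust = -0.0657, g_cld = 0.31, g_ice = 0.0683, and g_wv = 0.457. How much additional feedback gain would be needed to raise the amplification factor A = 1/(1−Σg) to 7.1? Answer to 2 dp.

0.09

Current total gain = 0.7696.
Target gain for A = 7.1: g* = 1 − 1/7.1 = 0.8592.
Additional gain needed = 0.8592 − 0.7696 = 0.09.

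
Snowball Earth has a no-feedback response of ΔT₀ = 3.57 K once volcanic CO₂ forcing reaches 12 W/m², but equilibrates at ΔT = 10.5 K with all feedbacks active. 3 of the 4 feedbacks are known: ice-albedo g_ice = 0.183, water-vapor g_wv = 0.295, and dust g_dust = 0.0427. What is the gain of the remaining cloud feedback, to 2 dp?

Amplification A = ΔT/ΔT₀ = 10.5/3.57 = 2.941.
Total gain g = 1 − 1/A = 1 − 1/2.941 = 0.66.
Known gains sum to 0.183 + 0.295 + 0.0427 = 0.5207.
g_cld = 0.66 − 0.5207 = 0.14.

0.14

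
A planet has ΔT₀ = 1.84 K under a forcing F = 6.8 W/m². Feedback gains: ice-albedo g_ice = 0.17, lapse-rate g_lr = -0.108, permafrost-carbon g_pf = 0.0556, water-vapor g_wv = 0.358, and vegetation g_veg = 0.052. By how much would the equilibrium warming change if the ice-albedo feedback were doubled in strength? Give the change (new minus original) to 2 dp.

2.19 K

Original: g = 0.5276, ΔT = 1.84/(1−0.5276) = 3.8950 K.
With doubled ice-albedo: g' = 0.6976, ΔT' = 1.84/(1−0.6976) = 6.0847 K.
Change = 6.0847 − 3.8950 = 2.19 K.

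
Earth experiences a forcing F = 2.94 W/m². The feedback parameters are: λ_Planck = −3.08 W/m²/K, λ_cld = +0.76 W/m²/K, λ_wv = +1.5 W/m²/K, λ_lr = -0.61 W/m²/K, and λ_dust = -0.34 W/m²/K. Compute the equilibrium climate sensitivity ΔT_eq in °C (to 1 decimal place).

1.7 °C

Net feedback parameter λ = (−3.08) + (+0.76) + (+1.5) + (-0.61) + (-0.34) = -1.77 W/m²/K.
ΔT = −F/λ = −2.94/(-1.77) = 1.7 °C.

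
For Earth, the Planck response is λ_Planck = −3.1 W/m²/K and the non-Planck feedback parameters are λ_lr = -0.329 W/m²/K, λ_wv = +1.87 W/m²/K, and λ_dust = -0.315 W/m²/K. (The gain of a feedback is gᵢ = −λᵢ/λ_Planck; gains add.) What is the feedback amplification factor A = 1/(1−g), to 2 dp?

Convert to gains: g_lr = -0.329/3.1 = -0.1061; g_wv = 1.87/3.1 = 0.6032; g_dust = -0.315/3.1 = -0.1016.
Total gain g = 0.3955.
A = 1/(1 − 0.3955) = 1.65.

1.65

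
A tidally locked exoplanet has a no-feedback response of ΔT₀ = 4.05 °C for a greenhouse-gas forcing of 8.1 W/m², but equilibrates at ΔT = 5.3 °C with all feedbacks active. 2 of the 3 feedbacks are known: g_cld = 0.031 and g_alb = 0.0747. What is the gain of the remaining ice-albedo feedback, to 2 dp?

0.13

Amplification A = ΔT/ΔT₀ = 5.3/4.05 = 1.309.
Total gain g = 1 − 1/A = 1 − 1/1.309 = 0.2361.
Known gains sum to 0.031 + 0.0747 = 0.1057.
g_ice = 0.2361 − 0.1057 = 0.13.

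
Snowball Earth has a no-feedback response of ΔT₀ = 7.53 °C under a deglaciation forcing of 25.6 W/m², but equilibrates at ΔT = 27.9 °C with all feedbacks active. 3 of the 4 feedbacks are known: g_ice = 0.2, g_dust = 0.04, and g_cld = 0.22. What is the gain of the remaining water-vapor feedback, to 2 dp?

Amplification A = ΔT/ΔT₀ = 27.9/7.53 = 3.705.
Total gain g = 1 − 1/A = 1 − 1/3.705 = 0.7301.
Known gains sum to 0.2 + 0.04 + 0.22 = 0.46.
g_wv = 0.7301 − 0.46 = 0.27.

0.27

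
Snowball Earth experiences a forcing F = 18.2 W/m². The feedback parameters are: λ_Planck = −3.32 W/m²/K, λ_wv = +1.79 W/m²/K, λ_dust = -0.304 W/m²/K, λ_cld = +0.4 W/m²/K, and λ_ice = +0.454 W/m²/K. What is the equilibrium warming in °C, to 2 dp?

18.57 °C

Net feedback parameter λ = (−3.32) + (+1.79) + (-0.304) + (+0.4) + (+0.454) = -0.98 W/m²/K.
ΔT = −F/λ = −18.2/(-0.98) = 18.57 °C.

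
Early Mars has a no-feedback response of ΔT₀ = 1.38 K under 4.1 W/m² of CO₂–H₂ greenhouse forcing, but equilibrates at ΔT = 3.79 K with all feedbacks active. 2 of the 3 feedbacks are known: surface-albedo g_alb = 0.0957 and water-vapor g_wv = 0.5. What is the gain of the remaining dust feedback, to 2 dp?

0.04

Amplification A = ΔT/ΔT₀ = 3.79/1.38 = 2.746.
Total gain g = 1 − 1/A = 1 − 1/2.746 = 0.6358.
Known gains sum to 0.0957 + 0.5 = 0.5957.
g_dust = 0.6358 − 0.5957 = 0.04.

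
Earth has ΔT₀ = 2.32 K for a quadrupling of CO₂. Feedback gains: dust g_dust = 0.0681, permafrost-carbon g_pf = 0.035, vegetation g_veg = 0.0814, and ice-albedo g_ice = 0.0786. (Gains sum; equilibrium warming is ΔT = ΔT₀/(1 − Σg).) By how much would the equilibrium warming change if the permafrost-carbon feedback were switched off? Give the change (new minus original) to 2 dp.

-0.14 K

Original: g = 0.2631, ΔT = 2.32/(1−0.2631) = 3.1483 K.
Without permafrost-carbon: g' = 0.2281, ΔT' = 2.32/(1−0.2281) = 3.0056 K.
Change = 3.0056 − 3.1483 = -0.14 K.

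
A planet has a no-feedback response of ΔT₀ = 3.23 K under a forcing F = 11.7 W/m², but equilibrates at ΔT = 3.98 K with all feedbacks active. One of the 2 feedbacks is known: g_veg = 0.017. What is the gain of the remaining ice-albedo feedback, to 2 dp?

Amplification A = ΔT/ΔT₀ = 3.98/3.23 = 1.232.
Total gain g = 1 − 1/A = 1 − 1/1.232 = 0.1883.
The known gain is 0.017.
g_ice = 0.1883 − 0.017 = 0.17.

0.17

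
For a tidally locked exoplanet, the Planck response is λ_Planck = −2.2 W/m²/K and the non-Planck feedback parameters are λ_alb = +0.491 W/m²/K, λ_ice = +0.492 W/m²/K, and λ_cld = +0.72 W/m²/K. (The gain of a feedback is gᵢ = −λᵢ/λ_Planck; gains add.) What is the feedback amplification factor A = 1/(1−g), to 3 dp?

4.427

Convert to gains: g_alb = 0.491/2.2 = 0.2232; g_ice = 0.492/2.2 = 0.2236; g_cld = 0.72/2.2 = 0.3273.
Total gain g = 0.7741.
A = 1/(1 − 0.7741) = 4.427.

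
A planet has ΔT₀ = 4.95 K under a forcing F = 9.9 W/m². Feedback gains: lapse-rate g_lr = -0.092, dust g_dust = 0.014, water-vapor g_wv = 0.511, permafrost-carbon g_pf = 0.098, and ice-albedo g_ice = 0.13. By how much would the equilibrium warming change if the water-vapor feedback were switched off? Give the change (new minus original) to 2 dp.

Original: g = 0.661, ΔT = 4.95/(1−0.661) = 14.6018 K.
Without water-vapor: g' = 0.15, ΔT' = 4.95/(1−0.15) = 5.8235 K.
Change = 5.8235 − 14.6018 = -8.78 K.

-8.78 K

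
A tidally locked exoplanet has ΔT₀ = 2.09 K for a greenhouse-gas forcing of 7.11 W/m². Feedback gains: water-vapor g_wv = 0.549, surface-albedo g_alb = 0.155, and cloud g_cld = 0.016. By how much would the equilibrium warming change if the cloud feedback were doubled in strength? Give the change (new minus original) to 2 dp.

0.45 K

Original: g = 0.72, ΔT = 2.09/(1−0.72) = 7.4643 K.
With doubled cloud: g' = 0.736, ΔT' = 2.09/(1−0.736) = 7.9167 K.
Change = 7.9167 − 7.4643 = 0.45 K.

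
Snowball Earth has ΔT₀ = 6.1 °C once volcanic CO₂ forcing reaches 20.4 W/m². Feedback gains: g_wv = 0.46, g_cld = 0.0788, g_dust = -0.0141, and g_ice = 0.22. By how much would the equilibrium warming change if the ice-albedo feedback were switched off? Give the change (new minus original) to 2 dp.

-11.06 °C

Original: g = 0.7447, ΔT = 6.1/(1−0.7447) = 23.8935 °C.
Without ice-albedo: g' = 0.5247, ΔT' = 6.1/(1−0.5247) = 12.8340 °C.
Change = 12.8340 − 23.8935 = -11.06 °C.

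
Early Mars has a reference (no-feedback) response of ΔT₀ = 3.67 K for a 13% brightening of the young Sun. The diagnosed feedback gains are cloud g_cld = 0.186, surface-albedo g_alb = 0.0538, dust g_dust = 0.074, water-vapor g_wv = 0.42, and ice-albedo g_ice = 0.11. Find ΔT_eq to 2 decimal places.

23.50 K

Total gain g = 0.186 + 0.0538 + 0.074 + 0.42 + 0.11 = 0.8438.
Amplification A = 1/(1 − 0.8438) = 6.402.
ΔT = 3.67 × 6.402 = 23.50 K.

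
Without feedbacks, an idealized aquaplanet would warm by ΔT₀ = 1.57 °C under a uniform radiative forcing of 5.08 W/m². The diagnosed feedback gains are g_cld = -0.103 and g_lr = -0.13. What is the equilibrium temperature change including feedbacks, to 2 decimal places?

1.27 °C

Total gain g = -0.103 − 0.13 = -0.233.
Amplification A = 1/(1 + 0.233) = 0.811.
ΔT = 1.57 × 0.811 = 1.27 °C.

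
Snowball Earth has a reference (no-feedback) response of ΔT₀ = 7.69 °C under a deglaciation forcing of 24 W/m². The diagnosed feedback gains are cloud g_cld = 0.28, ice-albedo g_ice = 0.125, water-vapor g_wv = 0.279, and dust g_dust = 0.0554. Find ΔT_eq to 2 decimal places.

Total gain g = 0.28 + 0.125 + 0.279 + 0.0554 = 0.7394.
Amplification A = 1/(1 − 0.7394) = 3.837.
ΔT = 7.69 × 3.837 = 29.51 °C.

29.51 °C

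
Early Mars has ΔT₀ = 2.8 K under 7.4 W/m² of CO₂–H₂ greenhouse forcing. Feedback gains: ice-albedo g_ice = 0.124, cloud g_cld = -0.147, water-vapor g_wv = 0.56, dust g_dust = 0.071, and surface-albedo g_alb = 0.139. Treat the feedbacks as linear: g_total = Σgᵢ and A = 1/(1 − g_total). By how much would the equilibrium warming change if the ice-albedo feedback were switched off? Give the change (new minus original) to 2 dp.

-3.64 K

Original: g = 0.747, ΔT = 2.8/(1−0.747) = 11.0672 K.
Without ice-albedo: g' = 0.623, ΔT' = 2.8/(1−0.623) = 7.4271 K.
Change = 7.4271 − 11.0672 = -3.64 K.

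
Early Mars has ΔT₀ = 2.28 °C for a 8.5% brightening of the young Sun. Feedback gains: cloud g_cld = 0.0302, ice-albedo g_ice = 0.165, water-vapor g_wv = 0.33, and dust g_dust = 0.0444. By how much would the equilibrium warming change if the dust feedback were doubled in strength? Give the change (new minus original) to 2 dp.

0.61 °C

Original: g = 0.5696, ΔT = 2.28/(1−0.5696) = 5.2974 °C.
With doubled dust: g' = 0.614, ΔT' = 2.28/(1−0.614) = 5.9067 °C.
Change = 5.9067 − 5.2974 = 0.61 °C.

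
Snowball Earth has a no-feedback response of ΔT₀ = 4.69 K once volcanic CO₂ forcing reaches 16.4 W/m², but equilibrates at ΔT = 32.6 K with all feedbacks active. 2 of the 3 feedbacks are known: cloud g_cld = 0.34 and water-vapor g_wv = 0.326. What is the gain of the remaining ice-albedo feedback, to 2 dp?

0.19

Amplification A = ΔT/ΔT₀ = 32.6/4.69 = 6.951.
Total gain g = 1 − 1/A = 1 − 1/6.951 = 0.8561.
Known gains sum to 0.34 + 0.326 = 0.666.
g_ice = 0.8561 − 0.666 = 0.19.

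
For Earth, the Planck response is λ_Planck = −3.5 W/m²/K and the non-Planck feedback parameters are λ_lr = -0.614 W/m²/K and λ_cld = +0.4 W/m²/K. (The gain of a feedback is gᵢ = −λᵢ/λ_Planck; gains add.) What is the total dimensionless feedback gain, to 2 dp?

-0.06

Convert to gains: g_lr = -0.614/3.5 = -0.1754; g_cld = 0.4/3.5 = 0.1143.
Total gain g = -0.0611.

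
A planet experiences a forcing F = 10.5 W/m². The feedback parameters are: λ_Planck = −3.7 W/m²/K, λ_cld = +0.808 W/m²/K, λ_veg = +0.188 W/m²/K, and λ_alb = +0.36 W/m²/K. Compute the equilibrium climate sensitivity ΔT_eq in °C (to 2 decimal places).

Net feedback parameter λ = (−3.7) + (+0.808) + (+0.188) + (+0.36) = -2.344 W/m²/K.
ΔT = −F/λ = −10.5/(-2.344) = 4.48 °C.

4.48 °C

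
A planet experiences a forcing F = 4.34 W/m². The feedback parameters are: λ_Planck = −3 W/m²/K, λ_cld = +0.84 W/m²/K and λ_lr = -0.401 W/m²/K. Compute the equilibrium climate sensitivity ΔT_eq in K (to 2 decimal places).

Net feedback parameter λ = (−3) + (+0.84) + (-0.401) = -2.561 W/m²/K.
ΔT = −F/λ = −4.34/(-2.561) = 1.69 K.

1.69 K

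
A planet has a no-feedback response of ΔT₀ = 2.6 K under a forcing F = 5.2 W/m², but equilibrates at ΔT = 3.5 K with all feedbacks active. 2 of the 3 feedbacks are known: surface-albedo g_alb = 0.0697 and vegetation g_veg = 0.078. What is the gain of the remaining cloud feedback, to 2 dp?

Amplification A = ΔT/ΔT₀ = 3.5/2.6 = 1.346.
Total gain g = 1 − 1/A = 1 − 1/1.346 = 0.2571.
Known gains sum to 0.0697 + 0.078 = 0.1477.
g_cld = 0.2571 − 0.1477 = 0.11.

0.11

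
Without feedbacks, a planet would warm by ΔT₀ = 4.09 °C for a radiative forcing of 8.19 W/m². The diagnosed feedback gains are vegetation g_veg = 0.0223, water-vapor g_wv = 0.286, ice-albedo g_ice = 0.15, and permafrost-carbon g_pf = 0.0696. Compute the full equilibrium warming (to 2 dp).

Total gain g = 0.0223 + 0.286 + 0.15 + 0.0696 = 0.5279.
Amplification A = 1/(1 − 0.5279) = 2.118.
ΔT = 4.09 × 2.118 = 8.66 °C.

8.66 °C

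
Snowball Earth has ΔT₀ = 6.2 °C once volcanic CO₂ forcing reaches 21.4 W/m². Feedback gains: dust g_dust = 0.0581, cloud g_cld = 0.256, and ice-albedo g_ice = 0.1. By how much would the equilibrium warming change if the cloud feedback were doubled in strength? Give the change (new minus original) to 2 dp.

Original: g = 0.4141, ΔT = 6.2/(1−0.4141) = 10.5820 °C.
With doubled cloud: g' = 0.6701, ΔT' = 6.2/(1−0.6701) = 18.7936 °C.
Change = 18.7936 − 10.5820 = 8.21 °C.

8.21 °C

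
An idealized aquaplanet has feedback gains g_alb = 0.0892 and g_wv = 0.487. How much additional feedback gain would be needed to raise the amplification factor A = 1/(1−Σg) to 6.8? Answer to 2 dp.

Current total gain = 0.5762.
Target gain for A = 6.8: g* = 1 − 1/6.8 = 0.8529.
Additional gain needed = 0.8529 − 0.5762 = 0.28.

0.28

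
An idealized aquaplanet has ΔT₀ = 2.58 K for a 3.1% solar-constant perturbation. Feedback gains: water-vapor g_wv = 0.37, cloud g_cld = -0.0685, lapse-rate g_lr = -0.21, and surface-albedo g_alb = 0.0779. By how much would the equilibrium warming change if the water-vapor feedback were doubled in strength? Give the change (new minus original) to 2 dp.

2.50 K

Original: g = 0.1694, ΔT = 2.58/(1−0.1694) = 3.1062 K.
With doubled water-vapor: g' = 0.5394, ΔT' = 2.58/(1−0.5394) = 5.6014 K.
Change = 5.6014 − 3.1062 = 2.50 K.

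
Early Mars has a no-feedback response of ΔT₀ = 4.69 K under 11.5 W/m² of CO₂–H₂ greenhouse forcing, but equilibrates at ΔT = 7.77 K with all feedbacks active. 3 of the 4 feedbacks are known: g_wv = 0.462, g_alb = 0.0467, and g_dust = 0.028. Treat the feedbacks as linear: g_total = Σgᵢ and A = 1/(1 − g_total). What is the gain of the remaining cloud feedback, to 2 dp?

Amplification A = ΔT/ΔT₀ = 7.77/4.69 = 1.657.
Total gain g = 1 − 1/A = 1 − 1/1.657 = 0.3965.
Known gains sum to 0.462 + 0.0467 + 0.028 = 0.5367.
g_cld = 0.3965 − 0.5367 = -0.14.

-0.14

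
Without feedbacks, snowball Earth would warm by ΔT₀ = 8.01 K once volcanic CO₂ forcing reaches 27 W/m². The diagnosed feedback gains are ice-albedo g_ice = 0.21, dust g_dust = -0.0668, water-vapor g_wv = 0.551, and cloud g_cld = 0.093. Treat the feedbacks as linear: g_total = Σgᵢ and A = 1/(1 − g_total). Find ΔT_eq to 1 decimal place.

37.6 K

Total gain g = 0.21 − 0.0668 + 0.551 + 0.093 = 0.7872.
Amplification A = 1/(1 − 0.7872) = 4.699.
ΔT = 8.01 × 4.699 = 37.6 K.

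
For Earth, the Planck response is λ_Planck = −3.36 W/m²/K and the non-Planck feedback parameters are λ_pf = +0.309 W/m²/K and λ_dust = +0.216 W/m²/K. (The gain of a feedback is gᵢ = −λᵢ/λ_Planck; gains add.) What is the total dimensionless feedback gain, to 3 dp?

0.156

Convert to gains: g_pf = 0.309/3.36 = 0.09196; g_dust = 0.216/3.36 = 0.06429.
Total gain g = 0.15625.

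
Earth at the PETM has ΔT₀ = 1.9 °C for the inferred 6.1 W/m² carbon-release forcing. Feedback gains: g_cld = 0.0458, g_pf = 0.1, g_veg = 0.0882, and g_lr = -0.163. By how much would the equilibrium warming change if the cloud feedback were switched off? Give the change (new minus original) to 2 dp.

Original: g = 0.071, ΔT = 1.9/(1−0.071) = 2.0452 °C.
Without cloud: g' = 0.0252, ΔT' = 1.9/(1−0.0252) = 1.9491 °C.
Change = 1.9491 − 2.0452 = -0.10 °C.

-0.10 °C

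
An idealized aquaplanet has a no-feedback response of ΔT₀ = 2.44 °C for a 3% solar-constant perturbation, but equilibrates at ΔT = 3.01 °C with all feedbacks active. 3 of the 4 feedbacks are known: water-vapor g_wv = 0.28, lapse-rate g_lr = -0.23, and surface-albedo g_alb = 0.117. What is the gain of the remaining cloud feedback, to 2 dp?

0.02

Amplification A = ΔT/ΔT₀ = 3.01/2.44 = 1.234.
Total gain g = 1 − 1/A = 1 − 1/1.234 = 0.1896.
Known gains sum to 0.28 − 0.23 + 0.117 = 0.167.
g_cld = 0.1896 − 0.167 = 0.02.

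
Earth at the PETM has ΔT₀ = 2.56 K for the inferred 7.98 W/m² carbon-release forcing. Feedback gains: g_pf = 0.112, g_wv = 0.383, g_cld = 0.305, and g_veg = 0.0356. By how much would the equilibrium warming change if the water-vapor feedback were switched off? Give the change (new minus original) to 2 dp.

-10.90 K

Original: g = 0.8356, ΔT = 2.56/(1−0.8356) = 15.5718 K.
Without water-vapor: g' = 0.4526, ΔT' = 2.56/(1−0.4526) = 4.6767 K.
Change = 4.6767 − 15.5718 = -10.90 K.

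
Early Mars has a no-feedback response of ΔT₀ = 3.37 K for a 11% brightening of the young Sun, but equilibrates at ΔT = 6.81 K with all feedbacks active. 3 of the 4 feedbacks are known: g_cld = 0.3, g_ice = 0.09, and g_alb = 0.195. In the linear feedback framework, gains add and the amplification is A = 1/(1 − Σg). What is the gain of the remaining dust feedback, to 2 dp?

-0.08

Amplification A = ΔT/ΔT₀ = 6.81/3.37 = 2.021.
Total gain g = 1 − 1/A = 1 − 1/2.021 = 0.5052.
Known gains sum to 0.3 + 0.09 + 0.195 = 0.585.
g_dust = 0.5052 − 0.585 = -0.08.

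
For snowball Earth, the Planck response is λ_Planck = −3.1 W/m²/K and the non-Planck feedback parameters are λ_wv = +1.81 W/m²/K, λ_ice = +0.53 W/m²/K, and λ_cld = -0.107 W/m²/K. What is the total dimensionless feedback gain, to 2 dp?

Convert to gains: g_wv = 1.81/3.1 = 0.5839; g_ice = 0.53/3.1 = 0.171; g_cld = -0.107/3.1 = -0.03452.
Total gain g = 0.72038.

0.72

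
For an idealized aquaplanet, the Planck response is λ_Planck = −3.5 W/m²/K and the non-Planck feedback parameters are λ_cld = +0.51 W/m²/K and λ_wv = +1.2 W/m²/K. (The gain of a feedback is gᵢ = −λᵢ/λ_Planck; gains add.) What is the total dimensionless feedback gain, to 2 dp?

0.49

Convert to gains: g_cld = 0.51/3.5 = 0.1457; g_wv = 1.2/3.5 = 0.3429.
Total gain g = 0.4886.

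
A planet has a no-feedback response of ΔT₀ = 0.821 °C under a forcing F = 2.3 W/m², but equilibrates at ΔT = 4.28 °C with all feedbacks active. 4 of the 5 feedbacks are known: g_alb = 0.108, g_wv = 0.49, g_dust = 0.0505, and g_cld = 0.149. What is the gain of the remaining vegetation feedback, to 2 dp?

Amplification A = ΔT/ΔT₀ = 4.28/0.821 = 5.213.
Total gain g = 1 − 1/A = 1 − 1/5.213 = 0.8082.
Known gains sum to 0.108 + 0.49 + 0.0505 + 0.149 = 0.7975.
g_veg = 0.8082 − 0.7975 = 0.01.

0.01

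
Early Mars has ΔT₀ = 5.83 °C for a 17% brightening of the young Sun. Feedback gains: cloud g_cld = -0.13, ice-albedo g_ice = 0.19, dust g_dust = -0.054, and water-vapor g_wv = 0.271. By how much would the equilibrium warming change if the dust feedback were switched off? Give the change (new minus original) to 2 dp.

0.65 °C

Original: g = 0.277, ΔT = 5.83/(1−0.277) = 8.0636 °C.
Without dust: g' = 0.331, ΔT' = 5.83/(1−0.331) = 8.7145 °C.
Change = 8.7145 − 8.0636 = 0.65 °C.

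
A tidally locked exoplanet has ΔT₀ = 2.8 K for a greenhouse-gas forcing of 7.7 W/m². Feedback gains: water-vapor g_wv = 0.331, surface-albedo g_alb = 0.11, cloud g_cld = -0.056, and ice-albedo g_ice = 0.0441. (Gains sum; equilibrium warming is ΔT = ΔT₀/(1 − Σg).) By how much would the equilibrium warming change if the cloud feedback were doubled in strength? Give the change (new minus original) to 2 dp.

Original: g = 0.4291, ΔT = 2.8/(1−0.4291) = 4.9045 K.
With doubled cloud: g' = 0.3731, ΔT' = 2.8/(1−0.3731) = 4.4664 K.
Change = 4.4664 − 4.9045 = -0.44 K.

-0.44 K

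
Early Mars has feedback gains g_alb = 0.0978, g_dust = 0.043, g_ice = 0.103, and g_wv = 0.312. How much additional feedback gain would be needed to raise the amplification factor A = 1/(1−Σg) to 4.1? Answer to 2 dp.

0.20

Current total gain = 0.5558.
Target gain for A = 4.1: g* = 1 − 1/4.1 = 0.7561.
Additional gain needed = 0.7561 − 0.5558 = 0.20.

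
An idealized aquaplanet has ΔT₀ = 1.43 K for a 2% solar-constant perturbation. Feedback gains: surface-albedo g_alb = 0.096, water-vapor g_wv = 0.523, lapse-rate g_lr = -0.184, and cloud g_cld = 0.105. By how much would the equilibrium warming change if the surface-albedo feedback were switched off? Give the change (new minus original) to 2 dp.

Original: g = 0.54, ΔT = 1.43/(1−0.54) = 3.1087 K.
Without surface-albedo: g' = 0.444, ΔT' = 1.43/(1−0.444) = 2.5719 K.
Change = 2.5719 − 3.1087 = -0.54 K.

-0.54 K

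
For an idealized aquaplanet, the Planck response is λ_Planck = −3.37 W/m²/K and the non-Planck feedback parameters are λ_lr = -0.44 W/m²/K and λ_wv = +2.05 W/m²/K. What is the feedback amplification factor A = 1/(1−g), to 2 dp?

1.91

Convert to gains: g_lr = -0.44/3.37 = -0.1306; g_wv = 2.05/3.37 = 0.6083.
Total gain g = 0.4777.
A = 1/(1 − 0.4777) = 1.91.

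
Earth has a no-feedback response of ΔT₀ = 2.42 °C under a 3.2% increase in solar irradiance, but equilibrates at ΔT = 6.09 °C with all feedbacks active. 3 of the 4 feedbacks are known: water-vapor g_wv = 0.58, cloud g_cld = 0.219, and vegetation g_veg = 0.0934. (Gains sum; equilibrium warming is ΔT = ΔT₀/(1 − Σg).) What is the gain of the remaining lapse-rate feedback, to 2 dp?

-0.29

Amplification A = ΔT/ΔT₀ = 6.09/2.42 = 2.517.
Total gain g = 1 − 1/A = 1 − 1/2.517 = 0.6027.
Known gains sum to 0.58 + 0.219 + 0.0934 = 0.8924.
g_lr = 0.6027 − 0.8924 = -0.29.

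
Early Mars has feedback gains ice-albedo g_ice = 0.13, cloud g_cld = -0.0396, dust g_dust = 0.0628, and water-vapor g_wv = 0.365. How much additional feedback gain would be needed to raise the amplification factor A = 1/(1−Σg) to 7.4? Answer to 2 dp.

Current total gain = 0.5182.
Target gain for A = 7.4: g* = 1 − 1/7.4 = 0.8649.
Additional gain needed = 0.8649 − 0.5182 = 0.35.

0.35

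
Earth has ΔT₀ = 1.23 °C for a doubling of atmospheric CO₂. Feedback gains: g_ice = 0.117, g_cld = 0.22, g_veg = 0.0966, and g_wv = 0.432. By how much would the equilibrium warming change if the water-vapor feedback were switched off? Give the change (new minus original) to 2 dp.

Original: g = 0.8656, ΔT = 1.23/(1−0.8656) = 9.1518 °C.
Without water-vapor: g' = 0.4336, ΔT' = 1.23/(1−0.4336) = 2.1716 °C.
Change = 2.1716 − 9.1518 = -6.98 °C.

-6.98 °C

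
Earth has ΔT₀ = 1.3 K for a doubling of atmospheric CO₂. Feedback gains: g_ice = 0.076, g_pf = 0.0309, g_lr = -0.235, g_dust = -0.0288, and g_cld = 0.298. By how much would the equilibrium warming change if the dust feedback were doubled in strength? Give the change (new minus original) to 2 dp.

Original: g = 0.1411, ΔT = 1.3/(1−0.1411) = 1.5136 K.
With doubled dust: g' = 0.1123, ΔT' = 1.3/(1−0.1123) = 1.4645 K.
Change = 1.4645 − 1.5136 = -0.05 K.

-0.05 K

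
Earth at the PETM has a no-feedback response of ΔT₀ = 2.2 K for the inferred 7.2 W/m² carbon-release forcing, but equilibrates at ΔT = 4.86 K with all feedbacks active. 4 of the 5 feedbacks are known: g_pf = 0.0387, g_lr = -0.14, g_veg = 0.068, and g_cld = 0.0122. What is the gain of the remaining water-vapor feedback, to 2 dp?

Amplification A = ΔT/ΔT₀ = 4.86/2.2 = 2.209.
Total gain g = 1 − 1/A = 1 − 1/2.209 = 0.5473.
Known gains sum to 0.0387 − 0.14 + 0.068 + 0.0122 = -0.0211.
g_wv = 0.5473 + 0.0211 = 0.57.

0.57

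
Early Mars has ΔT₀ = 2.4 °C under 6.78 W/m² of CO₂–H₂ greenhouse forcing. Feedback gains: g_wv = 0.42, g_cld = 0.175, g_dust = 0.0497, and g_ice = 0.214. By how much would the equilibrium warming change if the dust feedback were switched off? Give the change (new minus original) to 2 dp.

-4.42 °C

Original: g = 0.8587, ΔT = 2.4/(1−0.8587) = 16.9851 °C.
Without dust: g' = 0.809, ΔT' = 2.4/(1−0.809) = 12.5654 °C.
Change = 12.5654 − 16.9851 = -4.42 °C.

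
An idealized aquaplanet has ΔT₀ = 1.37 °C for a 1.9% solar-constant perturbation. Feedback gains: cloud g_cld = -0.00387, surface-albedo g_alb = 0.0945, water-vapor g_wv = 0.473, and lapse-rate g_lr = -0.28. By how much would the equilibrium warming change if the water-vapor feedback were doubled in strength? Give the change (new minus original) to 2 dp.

3.72 °C

Original: g = 0.28363, ΔT = 1.37/(1−0.28363) = 1.9124 °C.
With doubled water-vapor: g' = 0.75663, ΔT' = 1.37/(1−0.75663) = 5.6293 °C.
Change = 5.6293 − 1.9124 = 3.72 °C.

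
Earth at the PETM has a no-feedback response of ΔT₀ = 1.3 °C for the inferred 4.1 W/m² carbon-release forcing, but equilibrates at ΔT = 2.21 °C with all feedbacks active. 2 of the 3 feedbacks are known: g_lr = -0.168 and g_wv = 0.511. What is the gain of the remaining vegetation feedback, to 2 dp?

Amplification A = ΔT/ΔT₀ = 2.21/1.3 = 1.7.
Total gain g = 1 − 1/A = 1 − 1/1.7 = 0.4118.
Known gains sum to -0.168 + 0.511 = 0.343.
g_veg = 0.4118 − 0.343 = 0.07.

0.07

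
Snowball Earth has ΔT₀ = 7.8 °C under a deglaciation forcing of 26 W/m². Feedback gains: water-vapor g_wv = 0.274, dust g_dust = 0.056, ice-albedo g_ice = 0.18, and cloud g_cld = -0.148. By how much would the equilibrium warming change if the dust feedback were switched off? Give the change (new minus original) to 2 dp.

Original: g = 0.362, ΔT = 7.8/(1−0.362) = 12.2257 °C.
Without dust: g' = 0.306, ΔT' = 7.8/(1−0.306) = 11.2392 °C.
Change = 11.2392 − 12.2257 = -0.99 °C.

-0.99 °C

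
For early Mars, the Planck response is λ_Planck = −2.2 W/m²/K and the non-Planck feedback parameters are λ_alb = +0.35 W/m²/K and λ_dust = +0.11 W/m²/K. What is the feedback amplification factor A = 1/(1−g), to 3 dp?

Convert to gains: g_alb = 0.35/2.2 = 0.1591; g_dust = 0.11/2.2 = 0.05.
Total gain g = 0.2091.
A = 1/(1 − 0.2091) = 1.264.

1.264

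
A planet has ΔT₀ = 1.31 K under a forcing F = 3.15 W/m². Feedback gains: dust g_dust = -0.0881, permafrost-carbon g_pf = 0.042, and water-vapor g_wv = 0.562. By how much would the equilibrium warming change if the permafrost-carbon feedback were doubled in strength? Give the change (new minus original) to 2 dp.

0.26 K

Original: g = 0.5159, ΔT = 1.31/(1−0.5159) = 2.7061 K.
With doubled permafrost-carbon: g' = 0.5579, ΔT' = 1.31/(1−0.5579) = 2.9631 K.
Change = 2.9631 − 2.7061 = 0.26 K.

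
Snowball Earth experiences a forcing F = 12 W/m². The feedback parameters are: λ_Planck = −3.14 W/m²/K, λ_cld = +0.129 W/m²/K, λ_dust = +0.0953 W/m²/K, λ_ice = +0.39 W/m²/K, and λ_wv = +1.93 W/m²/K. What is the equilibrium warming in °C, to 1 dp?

Net feedback parameter λ = (−3.14) + (+0.129) + (+0.0953) + (+0.39) + (+1.93) = -0.5957 W/m²/K.
ΔT = −F/λ = −12/(-0.5957) = 20.1 °C.

20.1 °C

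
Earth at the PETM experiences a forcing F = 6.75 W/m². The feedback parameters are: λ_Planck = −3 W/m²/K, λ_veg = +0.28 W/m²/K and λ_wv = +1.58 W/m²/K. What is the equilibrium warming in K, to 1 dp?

Net feedback parameter λ = (−3) + (+0.28) + (+1.58) = -1.14 W/m²/K.
ΔT = −F/λ = −6.75/(-1.14) = 5.9 K.

5.9 K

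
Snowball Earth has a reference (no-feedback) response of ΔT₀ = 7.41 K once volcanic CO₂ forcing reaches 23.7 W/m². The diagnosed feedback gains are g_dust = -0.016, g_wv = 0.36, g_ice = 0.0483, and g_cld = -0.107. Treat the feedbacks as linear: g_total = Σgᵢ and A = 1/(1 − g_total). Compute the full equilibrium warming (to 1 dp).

Total gain g = -0.016 + 0.36 + 0.0483 − 0.107 = 0.2853.
Amplification A = 1/(1 − 0.2853) = 1.399.
ΔT = 7.41 × 1.399 = 10.4 K.

10.4 K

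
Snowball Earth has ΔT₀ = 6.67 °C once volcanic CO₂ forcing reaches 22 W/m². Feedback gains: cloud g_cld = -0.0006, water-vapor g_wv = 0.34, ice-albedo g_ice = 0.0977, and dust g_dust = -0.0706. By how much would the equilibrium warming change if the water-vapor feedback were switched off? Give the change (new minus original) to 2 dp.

Original: g = 0.3665, ΔT = 6.67/(1−0.3665) = 10.5288 °C.
Without water-vapor: g' = 0.0265, ΔT' = 6.67/(1−0.0265) = 6.8516 °C.
Change = 6.8516 − 10.5288 = -3.68 °C.

-3.68 °C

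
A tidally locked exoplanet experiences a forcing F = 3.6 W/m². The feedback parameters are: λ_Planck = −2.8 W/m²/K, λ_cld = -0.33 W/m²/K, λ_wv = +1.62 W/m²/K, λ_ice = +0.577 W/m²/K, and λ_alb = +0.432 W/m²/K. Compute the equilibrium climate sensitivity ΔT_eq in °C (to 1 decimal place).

7.2 °C

Net feedback parameter λ = (−2.8) + (-0.33) + (+1.62) + (+0.577) + (+0.432) = -0.501 W/m²/K.
ΔT = −F/λ = −3.6/(-0.501) = 7.2 °C.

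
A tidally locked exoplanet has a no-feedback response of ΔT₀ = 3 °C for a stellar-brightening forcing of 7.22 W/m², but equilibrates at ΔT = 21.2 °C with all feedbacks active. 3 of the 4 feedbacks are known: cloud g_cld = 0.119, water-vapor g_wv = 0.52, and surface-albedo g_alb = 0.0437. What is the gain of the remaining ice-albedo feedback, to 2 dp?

0.18

Amplification A = ΔT/ΔT₀ = 21.2/3 = 7.067.
Total gain g = 1 − 1/A = 1 − 1/7.067 = 0.8585.
Known gains sum to 0.119 + 0.52 + 0.0437 = 0.6827.
g_ice = 0.8585 − 0.6827 = 0.18.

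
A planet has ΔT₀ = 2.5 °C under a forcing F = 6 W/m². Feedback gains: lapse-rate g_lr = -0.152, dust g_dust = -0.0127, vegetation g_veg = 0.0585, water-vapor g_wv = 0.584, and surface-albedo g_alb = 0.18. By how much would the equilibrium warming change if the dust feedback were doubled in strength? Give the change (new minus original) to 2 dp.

Original: g = 0.6578, ΔT = 2.5/(1−0.6578) = 7.3057 °C.
With doubled dust: g' = 0.6451, ΔT' = 2.5/(1−0.6451) = 7.0442 °C.
Change = 7.0442 − 7.3057 = -0.26 °C.

-0.26 °C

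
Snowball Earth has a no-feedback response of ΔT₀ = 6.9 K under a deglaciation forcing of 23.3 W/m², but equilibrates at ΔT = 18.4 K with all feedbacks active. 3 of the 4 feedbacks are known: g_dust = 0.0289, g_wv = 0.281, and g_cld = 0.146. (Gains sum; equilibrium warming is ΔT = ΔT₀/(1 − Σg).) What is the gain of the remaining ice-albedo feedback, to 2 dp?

Amplification A = ΔT/ΔT₀ = 18.4/6.9 = 2.667.
Total gain g = 1 − 1/A = 1 − 1/2.667 = 0.625.
Known gains sum to 0.0289 + 0.281 + 0.146 = 0.4559.
g_ice = 0.625 − 0.4559 = 0.17.

0.17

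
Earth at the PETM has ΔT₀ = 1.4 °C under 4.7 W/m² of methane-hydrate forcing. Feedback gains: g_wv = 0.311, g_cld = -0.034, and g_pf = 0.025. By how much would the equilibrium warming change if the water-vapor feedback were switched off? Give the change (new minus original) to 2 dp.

-0.62 °C

Original: g = 0.302, ΔT = 1.4/(1−0.302) = 2.0057 °C.
Without water-vapor: g' = -0.009, ΔT' = 1.4/(1+0.009) = 1.3875 °C.
Change = 1.3875 − 2.0057 = -0.62 °C.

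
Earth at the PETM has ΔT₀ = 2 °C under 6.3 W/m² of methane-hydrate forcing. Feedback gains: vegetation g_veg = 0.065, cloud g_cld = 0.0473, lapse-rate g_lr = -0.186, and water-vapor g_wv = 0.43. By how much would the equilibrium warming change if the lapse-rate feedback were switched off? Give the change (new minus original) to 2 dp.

1.26 °C

Original: g = 0.3563, ΔT = 2/(1−0.3563) = 3.1070 °C.
Without lapse-rate: g' = 0.5423, ΔT' = 2/(1−0.5423) = 4.3697 °C.
Change = 4.3697 − 3.1070 = 1.26 °C.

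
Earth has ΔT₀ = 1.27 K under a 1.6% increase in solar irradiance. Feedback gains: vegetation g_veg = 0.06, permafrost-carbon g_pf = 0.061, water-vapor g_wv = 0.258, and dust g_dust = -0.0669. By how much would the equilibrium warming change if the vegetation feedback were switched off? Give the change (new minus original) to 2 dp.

Original: g = 0.3121, ΔT = 1.27/(1−0.3121) = 1.8462 K.
Without vegetation: g' = 0.2521, ΔT' = 1.27/(1−0.2521) = 1.6981 K.
Change = 1.6981 − 1.8462 = -0.15 K.

-0.15 K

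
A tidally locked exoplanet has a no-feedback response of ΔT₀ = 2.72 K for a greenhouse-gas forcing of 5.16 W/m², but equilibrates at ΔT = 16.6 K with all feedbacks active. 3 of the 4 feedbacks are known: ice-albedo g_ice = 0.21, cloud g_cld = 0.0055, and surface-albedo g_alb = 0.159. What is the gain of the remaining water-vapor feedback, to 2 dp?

Amplification A = ΔT/ΔT₀ = 16.6/2.72 = 6.103.
Total gain g = 1 − 1/A = 1 − 1/6.103 = 0.8361.
Known gains sum to 0.21 + 0.0055 + 0.159 = 0.3745.
g_wv = 0.8361 − 0.3745 = 0.46.

0.46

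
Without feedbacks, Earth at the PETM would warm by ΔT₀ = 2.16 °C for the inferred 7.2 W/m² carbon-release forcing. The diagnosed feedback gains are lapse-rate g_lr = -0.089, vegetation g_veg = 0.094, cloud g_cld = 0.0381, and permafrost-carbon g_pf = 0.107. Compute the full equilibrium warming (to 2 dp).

2.54 °C

Total gain g = -0.089 + 0.094 + 0.0381 + 0.107 = 0.1501.
Amplification A = 1/(1 − 0.1501) = 1.177.
ΔT = 2.16 × 1.177 = 2.54 °C.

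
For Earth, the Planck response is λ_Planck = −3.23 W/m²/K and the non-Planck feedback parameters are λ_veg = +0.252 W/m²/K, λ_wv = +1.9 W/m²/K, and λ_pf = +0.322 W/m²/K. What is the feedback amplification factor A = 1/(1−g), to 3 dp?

Convert to gains: g_veg = 0.252/3.23 = 0.07802; g_wv = 1.9/3.23 = 0.5882; g_pf = 0.322/3.23 = 0.09969.
Total gain g = 0.76591.
A = 1/(1 − 0.76591) = 4.272.

4.272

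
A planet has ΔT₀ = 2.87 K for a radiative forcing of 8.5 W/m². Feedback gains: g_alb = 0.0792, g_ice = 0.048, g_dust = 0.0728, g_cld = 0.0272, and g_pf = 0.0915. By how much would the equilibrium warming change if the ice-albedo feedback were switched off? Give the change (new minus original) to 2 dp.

Original: g = 0.3187, ΔT = 2.87/(1−0.3187) = 4.2125 K.
Without ice-albedo: g' = 0.2707, ΔT' = 2.87/(1−0.2707) = 3.9353 K.
Change = 3.9353 − 4.2125 = -0.28 K.

-0.28 K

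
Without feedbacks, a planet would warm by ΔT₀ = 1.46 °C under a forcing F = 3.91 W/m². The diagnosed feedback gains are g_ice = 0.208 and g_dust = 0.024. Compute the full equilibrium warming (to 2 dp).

1.90 °C

Total gain g = 0.208 + 0.024 = 0.232.
Amplification A = 1/(1 − 0.232) = 1.302.
ΔT = 1.46 × 1.302 = 1.90 °C.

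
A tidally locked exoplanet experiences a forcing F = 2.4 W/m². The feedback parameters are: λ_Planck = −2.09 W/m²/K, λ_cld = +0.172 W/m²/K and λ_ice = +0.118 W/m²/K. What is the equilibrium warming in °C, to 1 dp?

Net feedback parameter λ = (−2.09) + (+0.172) + (+0.118) = -1.8 W/m²/K.
ΔT = −F/λ = −2.4/(-1.8) = 1.3 °C.

1.3 °C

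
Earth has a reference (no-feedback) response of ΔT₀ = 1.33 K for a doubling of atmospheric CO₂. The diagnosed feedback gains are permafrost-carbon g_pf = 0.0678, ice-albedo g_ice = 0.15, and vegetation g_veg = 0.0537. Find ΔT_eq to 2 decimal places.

Total gain g = 0.0678 + 0.15 + 0.0537 = 0.2715.
Amplification A = 1/(1 − 0.2715) = 1.373.
ΔT = 1.33 × 1.373 = 1.83 K.

1.83 K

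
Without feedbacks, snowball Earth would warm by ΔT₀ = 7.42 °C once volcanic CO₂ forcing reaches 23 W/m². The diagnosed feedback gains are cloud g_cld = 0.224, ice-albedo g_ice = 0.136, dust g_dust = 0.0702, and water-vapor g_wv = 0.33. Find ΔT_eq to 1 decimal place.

Total gain g = 0.224 + 0.136 + 0.0702 + 0.33 = 0.7602.
Amplification A = 1/(1 − 0.7602) = 4.17.
ΔT = 7.42 × 4.17 = 30.9 °C.

30.9 °C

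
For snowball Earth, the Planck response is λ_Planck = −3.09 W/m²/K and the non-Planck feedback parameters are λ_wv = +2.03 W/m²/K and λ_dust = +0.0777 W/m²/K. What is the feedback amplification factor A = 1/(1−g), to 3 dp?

Convert to gains: g_wv = 2.03/3.09 = 0.657; g_dust = 0.0777/3.09 = 0.02515.
Total gain g = 0.68215.
A = 1/(1 − 0.68215) = 3.146.

3.146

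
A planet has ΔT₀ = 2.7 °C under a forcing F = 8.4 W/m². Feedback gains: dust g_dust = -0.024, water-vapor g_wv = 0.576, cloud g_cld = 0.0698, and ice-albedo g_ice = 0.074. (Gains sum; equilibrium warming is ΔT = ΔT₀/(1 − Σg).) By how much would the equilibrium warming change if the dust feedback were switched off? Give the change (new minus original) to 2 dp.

0.76 °C

Original: g = 0.6958, ΔT = 2.7/(1−0.6958) = 8.8757 °C.
Without dust: g' = 0.7198, ΔT' = 2.7/(1−0.7198) = 9.6360 °C.
Change = 9.6360 − 8.8757 = 0.76 °C.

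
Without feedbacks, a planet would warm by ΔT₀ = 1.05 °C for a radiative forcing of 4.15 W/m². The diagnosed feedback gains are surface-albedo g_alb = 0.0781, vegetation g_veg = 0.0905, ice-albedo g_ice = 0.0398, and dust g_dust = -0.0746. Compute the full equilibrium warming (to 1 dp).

Total gain g = 0.0781 + 0.0905 + 0.0398 − 0.0746 = 0.1338.
Amplification A = 1/(1 − 0.1338) = 1.154.
ΔT = 1.05 × 1.154 = 1.2 °C.

1.2 °C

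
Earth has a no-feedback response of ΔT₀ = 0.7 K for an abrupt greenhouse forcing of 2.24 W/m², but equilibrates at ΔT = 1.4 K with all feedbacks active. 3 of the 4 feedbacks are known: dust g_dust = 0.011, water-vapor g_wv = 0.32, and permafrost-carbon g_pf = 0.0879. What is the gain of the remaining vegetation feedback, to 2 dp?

0.08

Amplification A = ΔT/ΔT₀ = 1.4/0.7 = 2.
Total gain g = 1 − 1/A = 1 − 1/2 = 0.5.
Known gains sum to 0.011 + 0.32 + 0.0879 = 0.4189.
g_veg = 0.5 − 0.4189 = 0.08.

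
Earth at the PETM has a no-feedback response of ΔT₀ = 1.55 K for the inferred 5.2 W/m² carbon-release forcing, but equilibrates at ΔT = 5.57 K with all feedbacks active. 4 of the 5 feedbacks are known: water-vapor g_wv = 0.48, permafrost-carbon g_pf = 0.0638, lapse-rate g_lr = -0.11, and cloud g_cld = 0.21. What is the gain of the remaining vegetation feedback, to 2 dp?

0.08

Amplification A = ΔT/ΔT₀ = 5.57/1.55 = 3.594.
Total gain g = 1 − 1/A = 1 − 1/3.594 = 0.7218.
Known gains sum to 0.48 + 0.0638 − 0.11 + 0.21 = 0.6438.
g_veg = 0.7218 − 0.6438 = 0.08.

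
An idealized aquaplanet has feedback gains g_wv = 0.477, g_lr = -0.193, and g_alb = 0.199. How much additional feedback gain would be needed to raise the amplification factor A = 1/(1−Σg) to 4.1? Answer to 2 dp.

Current total gain = 0.483.
Target gain for A = 4.1: g* = 1 − 1/4.1 = 0.7561.
Additional gain needed = 0.7561 − 0.483 = 0.27.

0.27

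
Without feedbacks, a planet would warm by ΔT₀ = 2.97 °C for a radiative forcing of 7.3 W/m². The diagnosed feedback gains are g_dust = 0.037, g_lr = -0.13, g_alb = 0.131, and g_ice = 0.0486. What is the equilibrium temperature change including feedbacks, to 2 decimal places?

Total gain g = 0.037 − 0.13 + 0.131 + 0.0486 = 0.0866.
Amplification A = 1/(1 − 0.0866) = 1.095.
ΔT = 2.97 × 1.095 = 3.25 °C.

3.25 °C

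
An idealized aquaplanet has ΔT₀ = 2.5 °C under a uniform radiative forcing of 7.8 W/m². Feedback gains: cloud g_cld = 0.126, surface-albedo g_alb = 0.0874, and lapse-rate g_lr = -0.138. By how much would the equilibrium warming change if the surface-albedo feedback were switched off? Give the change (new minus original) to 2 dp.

-0.23 °C

Original: g = 0.0754, ΔT = 2.5/(1−0.0754) = 2.7039 °C.
Without surface-albedo: g' = -0.012, ΔT' = 2.5/(1+0.012) = 2.4704 °C.
Change = 2.4704 − 2.7039 = -0.23 °C.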